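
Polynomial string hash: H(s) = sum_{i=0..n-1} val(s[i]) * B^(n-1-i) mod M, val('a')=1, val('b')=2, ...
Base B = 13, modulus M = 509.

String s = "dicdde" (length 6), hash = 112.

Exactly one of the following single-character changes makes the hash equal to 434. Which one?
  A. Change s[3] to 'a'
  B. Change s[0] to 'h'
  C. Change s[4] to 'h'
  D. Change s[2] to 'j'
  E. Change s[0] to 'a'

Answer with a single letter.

Answer: E

Derivation:
Option A: s[3]='d'->'a', delta=(1-4)*13^2 mod 509 = 2, hash=112+2 mod 509 = 114
Option B: s[0]='d'->'h', delta=(8-4)*13^5 mod 509 = 419, hash=112+419 mod 509 = 22
Option C: s[4]='d'->'h', delta=(8-4)*13^1 mod 509 = 52, hash=112+52 mod 509 = 164
Option D: s[2]='c'->'j', delta=(10-3)*13^3 mod 509 = 109, hash=112+109 mod 509 = 221
Option E: s[0]='d'->'a', delta=(1-4)*13^5 mod 509 = 322, hash=112+322 mod 509 = 434 <-- target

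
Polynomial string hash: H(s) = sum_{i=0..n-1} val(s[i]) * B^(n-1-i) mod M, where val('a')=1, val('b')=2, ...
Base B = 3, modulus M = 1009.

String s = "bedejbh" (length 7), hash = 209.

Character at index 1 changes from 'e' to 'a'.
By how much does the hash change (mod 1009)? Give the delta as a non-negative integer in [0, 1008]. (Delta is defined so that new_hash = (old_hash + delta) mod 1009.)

Answer: 37

Derivation:
Delta formula: (val(new) - val(old)) * B^(n-1-k) mod M
  val('a') - val('e') = 1 - 5 = -4
  B^(n-1-k) = 3^5 mod 1009 = 243
  Delta = -4 * 243 mod 1009 = 37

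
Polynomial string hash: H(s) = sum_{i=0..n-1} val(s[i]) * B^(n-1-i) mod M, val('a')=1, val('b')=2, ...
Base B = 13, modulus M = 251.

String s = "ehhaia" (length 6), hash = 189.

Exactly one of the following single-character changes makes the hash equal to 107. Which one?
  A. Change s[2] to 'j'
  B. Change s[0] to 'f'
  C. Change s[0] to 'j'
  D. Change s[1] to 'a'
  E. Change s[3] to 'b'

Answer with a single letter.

Answer: E

Derivation:
Option A: s[2]='h'->'j', delta=(10-8)*13^3 mod 251 = 127, hash=189+127 mod 251 = 65
Option B: s[0]='e'->'f', delta=(6-5)*13^5 mod 251 = 64, hash=189+64 mod 251 = 2
Option C: s[0]='e'->'j', delta=(10-5)*13^5 mod 251 = 69, hash=189+69 mod 251 = 7
Option D: s[1]='h'->'a', delta=(1-8)*13^4 mod 251 = 120, hash=189+120 mod 251 = 58
Option E: s[3]='a'->'b', delta=(2-1)*13^2 mod 251 = 169, hash=189+169 mod 251 = 107 <-- target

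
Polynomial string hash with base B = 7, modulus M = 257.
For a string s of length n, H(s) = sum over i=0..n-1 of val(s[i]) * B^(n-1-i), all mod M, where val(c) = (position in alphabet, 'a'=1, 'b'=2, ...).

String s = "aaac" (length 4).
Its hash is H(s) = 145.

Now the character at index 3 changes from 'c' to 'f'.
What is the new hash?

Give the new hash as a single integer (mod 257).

val('c') = 3, val('f') = 6
Position k = 3, exponent = n-1-k = 0
B^0 mod M = 7^0 mod 257 = 1
Delta = (6 - 3) * 1 mod 257 = 3
New hash = (145 + 3) mod 257 = 148

Answer: 148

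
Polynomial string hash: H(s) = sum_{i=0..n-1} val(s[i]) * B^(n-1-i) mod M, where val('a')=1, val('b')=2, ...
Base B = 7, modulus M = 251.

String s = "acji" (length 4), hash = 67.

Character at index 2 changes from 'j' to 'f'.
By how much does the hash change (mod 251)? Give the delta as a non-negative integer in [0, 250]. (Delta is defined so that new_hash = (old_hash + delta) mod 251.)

Answer: 223

Derivation:
Delta formula: (val(new) - val(old)) * B^(n-1-k) mod M
  val('f') - val('j') = 6 - 10 = -4
  B^(n-1-k) = 7^1 mod 251 = 7
  Delta = -4 * 7 mod 251 = 223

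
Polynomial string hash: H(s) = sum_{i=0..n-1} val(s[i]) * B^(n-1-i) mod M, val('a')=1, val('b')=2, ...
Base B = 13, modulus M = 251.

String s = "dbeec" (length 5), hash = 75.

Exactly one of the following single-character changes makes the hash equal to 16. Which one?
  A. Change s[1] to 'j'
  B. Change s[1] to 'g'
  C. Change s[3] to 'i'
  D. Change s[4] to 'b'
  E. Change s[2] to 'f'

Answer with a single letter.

Answer: B

Derivation:
Option A: s[1]='b'->'j', delta=(10-2)*13^3 mod 251 = 6, hash=75+6 mod 251 = 81
Option B: s[1]='b'->'g', delta=(7-2)*13^3 mod 251 = 192, hash=75+192 mod 251 = 16 <-- target
Option C: s[3]='e'->'i', delta=(9-5)*13^1 mod 251 = 52, hash=75+52 mod 251 = 127
Option D: s[4]='c'->'b', delta=(2-3)*13^0 mod 251 = 250, hash=75+250 mod 251 = 74
Option E: s[2]='e'->'f', delta=(6-5)*13^2 mod 251 = 169, hash=75+169 mod 251 = 244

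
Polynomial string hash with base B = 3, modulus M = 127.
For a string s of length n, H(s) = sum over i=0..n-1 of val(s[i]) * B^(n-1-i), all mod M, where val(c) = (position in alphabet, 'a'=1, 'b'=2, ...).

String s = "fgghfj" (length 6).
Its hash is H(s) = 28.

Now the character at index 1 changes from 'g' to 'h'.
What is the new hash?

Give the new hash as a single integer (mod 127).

val('g') = 7, val('h') = 8
Position k = 1, exponent = n-1-k = 4
B^4 mod M = 3^4 mod 127 = 81
Delta = (8 - 7) * 81 mod 127 = 81
New hash = (28 + 81) mod 127 = 109

Answer: 109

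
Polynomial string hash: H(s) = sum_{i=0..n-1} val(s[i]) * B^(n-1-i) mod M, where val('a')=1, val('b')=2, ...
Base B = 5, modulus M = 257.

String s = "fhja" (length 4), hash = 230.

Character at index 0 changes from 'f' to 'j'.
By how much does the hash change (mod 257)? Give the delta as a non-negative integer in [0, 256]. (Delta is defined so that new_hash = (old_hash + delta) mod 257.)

Answer: 243

Derivation:
Delta formula: (val(new) - val(old)) * B^(n-1-k) mod M
  val('j') - val('f') = 10 - 6 = 4
  B^(n-1-k) = 5^3 mod 257 = 125
  Delta = 4 * 125 mod 257 = 243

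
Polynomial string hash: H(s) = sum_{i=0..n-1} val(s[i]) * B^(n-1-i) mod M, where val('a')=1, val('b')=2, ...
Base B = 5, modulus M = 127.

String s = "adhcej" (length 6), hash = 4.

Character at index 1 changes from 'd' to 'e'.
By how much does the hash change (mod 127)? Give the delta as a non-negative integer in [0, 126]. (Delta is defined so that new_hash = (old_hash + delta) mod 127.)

Answer: 117

Derivation:
Delta formula: (val(new) - val(old)) * B^(n-1-k) mod M
  val('e') - val('d') = 5 - 4 = 1
  B^(n-1-k) = 5^4 mod 127 = 117
  Delta = 1 * 117 mod 127 = 117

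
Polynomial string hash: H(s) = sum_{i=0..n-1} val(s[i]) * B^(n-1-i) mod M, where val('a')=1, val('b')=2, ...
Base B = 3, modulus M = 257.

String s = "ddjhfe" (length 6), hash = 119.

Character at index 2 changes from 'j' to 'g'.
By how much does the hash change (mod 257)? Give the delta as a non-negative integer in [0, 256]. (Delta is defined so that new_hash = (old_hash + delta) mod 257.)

Delta formula: (val(new) - val(old)) * B^(n-1-k) mod M
  val('g') - val('j') = 7 - 10 = -3
  B^(n-1-k) = 3^3 mod 257 = 27
  Delta = -3 * 27 mod 257 = 176

Answer: 176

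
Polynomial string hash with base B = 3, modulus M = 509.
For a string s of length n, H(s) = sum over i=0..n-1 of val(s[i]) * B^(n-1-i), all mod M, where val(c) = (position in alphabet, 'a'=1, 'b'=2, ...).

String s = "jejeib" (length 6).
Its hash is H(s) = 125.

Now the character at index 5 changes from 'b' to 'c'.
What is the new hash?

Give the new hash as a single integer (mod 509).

val('b') = 2, val('c') = 3
Position k = 5, exponent = n-1-k = 0
B^0 mod M = 3^0 mod 509 = 1
Delta = (3 - 2) * 1 mod 509 = 1
New hash = (125 + 1) mod 509 = 126

Answer: 126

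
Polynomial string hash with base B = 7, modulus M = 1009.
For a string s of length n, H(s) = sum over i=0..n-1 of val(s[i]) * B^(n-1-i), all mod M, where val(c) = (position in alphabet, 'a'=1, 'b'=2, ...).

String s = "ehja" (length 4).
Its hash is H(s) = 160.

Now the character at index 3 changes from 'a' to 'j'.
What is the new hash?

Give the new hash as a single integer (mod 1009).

val('a') = 1, val('j') = 10
Position k = 3, exponent = n-1-k = 0
B^0 mod M = 7^0 mod 1009 = 1
Delta = (10 - 1) * 1 mod 1009 = 9
New hash = (160 + 9) mod 1009 = 169

Answer: 169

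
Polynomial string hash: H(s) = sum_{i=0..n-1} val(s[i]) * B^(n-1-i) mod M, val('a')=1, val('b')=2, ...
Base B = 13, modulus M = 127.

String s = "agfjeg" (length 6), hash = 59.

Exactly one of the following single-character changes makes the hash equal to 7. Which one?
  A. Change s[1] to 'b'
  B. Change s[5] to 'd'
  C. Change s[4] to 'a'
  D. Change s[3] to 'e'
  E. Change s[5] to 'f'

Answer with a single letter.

Answer: C

Derivation:
Option A: s[1]='g'->'b', delta=(2-7)*13^4 mod 127 = 70, hash=59+70 mod 127 = 2
Option B: s[5]='g'->'d', delta=(4-7)*13^0 mod 127 = 124, hash=59+124 mod 127 = 56
Option C: s[4]='e'->'a', delta=(1-5)*13^1 mod 127 = 75, hash=59+75 mod 127 = 7 <-- target
Option D: s[3]='j'->'e', delta=(5-10)*13^2 mod 127 = 44, hash=59+44 mod 127 = 103
Option E: s[5]='g'->'f', delta=(6-7)*13^0 mod 127 = 126, hash=59+126 mod 127 = 58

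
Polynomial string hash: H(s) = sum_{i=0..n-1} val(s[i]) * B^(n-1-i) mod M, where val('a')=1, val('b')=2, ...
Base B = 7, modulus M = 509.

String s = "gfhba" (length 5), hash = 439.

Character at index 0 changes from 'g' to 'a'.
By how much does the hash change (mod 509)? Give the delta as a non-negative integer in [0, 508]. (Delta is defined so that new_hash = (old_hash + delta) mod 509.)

Answer: 355

Derivation:
Delta formula: (val(new) - val(old)) * B^(n-1-k) mod M
  val('a') - val('g') = 1 - 7 = -6
  B^(n-1-k) = 7^4 mod 509 = 365
  Delta = -6 * 365 mod 509 = 355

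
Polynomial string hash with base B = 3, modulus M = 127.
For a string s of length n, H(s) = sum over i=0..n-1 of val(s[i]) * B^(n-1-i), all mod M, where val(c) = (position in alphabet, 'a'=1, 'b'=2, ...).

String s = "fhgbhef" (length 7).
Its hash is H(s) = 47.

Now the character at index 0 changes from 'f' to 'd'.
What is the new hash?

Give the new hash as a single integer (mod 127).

Answer: 113

Derivation:
val('f') = 6, val('d') = 4
Position k = 0, exponent = n-1-k = 6
B^6 mod M = 3^6 mod 127 = 94
Delta = (4 - 6) * 94 mod 127 = 66
New hash = (47 + 66) mod 127 = 113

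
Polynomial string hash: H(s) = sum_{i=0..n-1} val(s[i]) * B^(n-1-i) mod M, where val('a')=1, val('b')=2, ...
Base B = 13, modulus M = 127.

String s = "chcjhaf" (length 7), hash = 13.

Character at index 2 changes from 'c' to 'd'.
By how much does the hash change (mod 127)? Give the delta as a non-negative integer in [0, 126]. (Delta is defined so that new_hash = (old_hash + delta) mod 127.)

Delta formula: (val(new) - val(old)) * B^(n-1-k) mod M
  val('d') - val('c') = 4 - 3 = 1
  B^(n-1-k) = 13^4 mod 127 = 113
  Delta = 1 * 113 mod 127 = 113

Answer: 113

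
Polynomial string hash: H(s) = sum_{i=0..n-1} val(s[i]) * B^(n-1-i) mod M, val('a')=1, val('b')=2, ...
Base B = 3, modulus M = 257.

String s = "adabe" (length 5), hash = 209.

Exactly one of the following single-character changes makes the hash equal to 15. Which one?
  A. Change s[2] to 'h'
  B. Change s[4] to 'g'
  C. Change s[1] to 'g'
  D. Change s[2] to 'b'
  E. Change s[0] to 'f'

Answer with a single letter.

Answer: A

Derivation:
Option A: s[2]='a'->'h', delta=(8-1)*3^2 mod 257 = 63, hash=209+63 mod 257 = 15 <-- target
Option B: s[4]='e'->'g', delta=(7-5)*3^0 mod 257 = 2, hash=209+2 mod 257 = 211
Option C: s[1]='d'->'g', delta=(7-4)*3^3 mod 257 = 81, hash=209+81 mod 257 = 33
Option D: s[2]='a'->'b', delta=(2-1)*3^2 mod 257 = 9, hash=209+9 mod 257 = 218
Option E: s[0]='a'->'f', delta=(6-1)*3^4 mod 257 = 148, hash=209+148 mod 257 = 100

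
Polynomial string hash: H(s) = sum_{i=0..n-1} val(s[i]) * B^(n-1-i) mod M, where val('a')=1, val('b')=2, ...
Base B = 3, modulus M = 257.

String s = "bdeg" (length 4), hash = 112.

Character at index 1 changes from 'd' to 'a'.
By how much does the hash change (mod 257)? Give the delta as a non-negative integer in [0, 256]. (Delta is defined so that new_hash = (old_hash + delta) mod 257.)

Answer: 230

Derivation:
Delta formula: (val(new) - val(old)) * B^(n-1-k) mod M
  val('a') - val('d') = 1 - 4 = -3
  B^(n-1-k) = 3^2 mod 257 = 9
  Delta = -3 * 9 mod 257 = 230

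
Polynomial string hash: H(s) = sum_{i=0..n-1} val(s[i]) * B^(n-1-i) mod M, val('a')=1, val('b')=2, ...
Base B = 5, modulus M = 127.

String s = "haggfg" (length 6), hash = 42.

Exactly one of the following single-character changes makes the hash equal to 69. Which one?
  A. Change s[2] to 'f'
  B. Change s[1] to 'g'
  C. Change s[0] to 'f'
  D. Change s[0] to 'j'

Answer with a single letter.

Option A: s[2]='g'->'f', delta=(6-7)*5^3 mod 127 = 2, hash=42+2 mod 127 = 44
Option B: s[1]='a'->'g', delta=(7-1)*5^4 mod 127 = 67, hash=42+67 mod 127 = 109
Option C: s[0]='h'->'f', delta=(6-8)*5^5 mod 127 = 100, hash=42+100 mod 127 = 15
Option D: s[0]='h'->'j', delta=(10-8)*5^5 mod 127 = 27, hash=42+27 mod 127 = 69 <-- target

Answer: D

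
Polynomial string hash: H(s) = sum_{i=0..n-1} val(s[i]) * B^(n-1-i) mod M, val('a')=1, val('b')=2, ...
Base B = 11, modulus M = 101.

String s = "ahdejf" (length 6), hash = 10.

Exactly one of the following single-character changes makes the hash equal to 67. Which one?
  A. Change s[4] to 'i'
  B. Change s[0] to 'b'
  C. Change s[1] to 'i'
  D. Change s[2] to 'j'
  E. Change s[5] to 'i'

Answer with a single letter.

Option A: s[4]='j'->'i', delta=(9-10)*11^1 mod 101 = 90, hash=10+90 mod 101 = 100
Option B: s[0]='a'->'b', delta=(2-1)*11^5 mod 101 = 57, hash=10+57 mod 101 = 67 <-- target
Option C: s[1]='h'->'i', delta=(9-8)*11^4 mod 101 = 97, hash=10+97 mod 101 = 6
Option D: s[2]='d'->'j', delta=(10-4)*11^3 mod 101 = 7, hash=10+7 mod 101 = 17
Option E: s[5]='f'->'i', delta=(9-6)*11^0 mod 101 = 3, hash=10+3 mod 101 = 13

Answer: B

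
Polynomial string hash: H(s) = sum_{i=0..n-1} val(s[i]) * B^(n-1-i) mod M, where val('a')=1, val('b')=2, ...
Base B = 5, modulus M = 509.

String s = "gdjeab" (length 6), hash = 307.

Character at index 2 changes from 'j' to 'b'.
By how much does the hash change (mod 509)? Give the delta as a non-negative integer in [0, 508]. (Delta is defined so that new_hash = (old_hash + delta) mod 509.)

Answer: 18

Derivation:
Delta formula: (val(new) - val(old)) * B^(n-1-k) mod M
  val('b') - val('j') = 2 - 10 = -8
  B^(n-1-k) = 5^3 mod 509 = 125
  Delta = -8 * 125 mod 509 = 18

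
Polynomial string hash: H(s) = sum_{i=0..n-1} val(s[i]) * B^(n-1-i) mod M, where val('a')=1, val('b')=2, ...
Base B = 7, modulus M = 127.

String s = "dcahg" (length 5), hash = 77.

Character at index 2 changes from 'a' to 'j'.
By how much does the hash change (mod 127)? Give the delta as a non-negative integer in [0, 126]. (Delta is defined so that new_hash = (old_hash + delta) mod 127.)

Answer: 60

Derivation:
Delta formula: (val(new) - val(old)) * B^(n-1-k) mod M
  val('j') - val('a') = 10 - 1 = 9
  B^(n-1-k) = 7^2 mod 127 = 49
  Delta = 9 * 49 mod 127 = 60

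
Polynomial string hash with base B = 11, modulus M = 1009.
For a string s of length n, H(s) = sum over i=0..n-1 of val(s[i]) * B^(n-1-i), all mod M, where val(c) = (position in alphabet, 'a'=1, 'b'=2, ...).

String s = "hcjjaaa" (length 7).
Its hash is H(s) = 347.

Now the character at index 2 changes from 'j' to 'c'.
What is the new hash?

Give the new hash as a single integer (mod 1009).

val('j') = 10, val('c') = 3
Position k = 2, exponent = n-1-k = 4
B^4 mod M = 11^4 mod 1009 = 515
Delta = (3 - 10) * 515 mod 1009 = 431
New hash = (347 + 431) mod 1009 = 778

Answer: 778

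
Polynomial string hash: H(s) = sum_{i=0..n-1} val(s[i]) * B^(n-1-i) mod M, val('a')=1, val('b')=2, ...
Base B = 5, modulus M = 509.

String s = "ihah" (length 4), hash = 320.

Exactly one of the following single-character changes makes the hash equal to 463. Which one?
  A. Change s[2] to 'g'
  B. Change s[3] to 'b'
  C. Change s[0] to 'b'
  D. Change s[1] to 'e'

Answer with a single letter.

Answer: C

Derivation:
Option A: s[2]='a'->'g', delta=(7-1)*5^1 mod 509 = 30, hash=320+30 mod 509 = 350
Option B: s[3]='h'->'b', delta=(2-8)*5^0 mod 509 = 503, hash=320+503 mod 509 = 314
Option C: s[0]='i'->'b', delta=(2-9)*5^3 mod 509 = 143, hash=320+143 mod 509 = 463 <-- target
Option D: s[1]='h'->'e', delta=(5-8)*5^2 mod 509 = 434, hash=320+434 mod 509 = 245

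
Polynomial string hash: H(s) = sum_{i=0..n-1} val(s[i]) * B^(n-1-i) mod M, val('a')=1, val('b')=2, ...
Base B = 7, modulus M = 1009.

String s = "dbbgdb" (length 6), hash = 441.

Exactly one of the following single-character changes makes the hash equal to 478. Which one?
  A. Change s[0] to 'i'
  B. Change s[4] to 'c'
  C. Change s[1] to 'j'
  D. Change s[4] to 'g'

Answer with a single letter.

Option A: s[0]='d'->'i', delta=(9-4)*7^5 mod 1009 = 288, hash=441+288 mod 1009 = 729
Option B: s[4]='d'->'c', delta=(3-4)*7^1 mod 1009 = 1002, hash=441+1002 mod 1009 = 434
Option C: s[1]='b'->'j', delta=(10-2)*7^4 mod 1009 = 37, hash=441+37 mod 1009 = 478 <-- target
Option D: s[4]='d'->'g', delta=(7-4)*7^1 mod 1009 = 21, hash=441+21 mod 1009 = 462

Answer: C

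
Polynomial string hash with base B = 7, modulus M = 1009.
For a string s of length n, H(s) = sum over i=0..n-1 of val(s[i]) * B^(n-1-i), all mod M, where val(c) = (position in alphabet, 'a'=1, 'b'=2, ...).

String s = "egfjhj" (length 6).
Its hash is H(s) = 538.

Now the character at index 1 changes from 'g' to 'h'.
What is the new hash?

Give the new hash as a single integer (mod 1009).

Answer: 921

Derivation:
val('g') = 7, val('h') = 8
Position k = 1, exponent = n-1-k = 4
B^4 mod M = 7^4 mod 1009 = 383
Delta = (8 - 7) * 383 mod 1009 = 383
New hash = (538 + 383) mod 1009 = 921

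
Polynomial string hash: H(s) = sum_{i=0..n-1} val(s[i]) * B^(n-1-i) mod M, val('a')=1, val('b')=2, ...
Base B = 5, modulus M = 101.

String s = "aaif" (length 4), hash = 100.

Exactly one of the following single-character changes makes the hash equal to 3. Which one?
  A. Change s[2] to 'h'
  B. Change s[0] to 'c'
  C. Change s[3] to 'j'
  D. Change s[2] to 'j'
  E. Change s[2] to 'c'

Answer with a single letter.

Answer: C

Derivation:
Option A: s[2]='i'->'h', delta=(8-9)*5^1 mod 101 = 96, hash=100+96 mod 101 = 95
Option B: s[0]='a'->'c', delta=(3-1)*5^3 mod 101 = 48, hash=100+48 mod 101 = 47
Option C: s[3]='f'->'j', delta=(10-6)*5^0 mod 101 = 4, hash=100+4 mod 101 = 3 <-- target
Option D: s[2]='i'->'j', delta=(10-9)*5^1 mod 101 = 5, hash=100+5 mod 101 = 4
Option E: s[2]='i'->'c', delta=(3-9)*5^1 mod 101 = 71, hash=100+71 mod 101 = 70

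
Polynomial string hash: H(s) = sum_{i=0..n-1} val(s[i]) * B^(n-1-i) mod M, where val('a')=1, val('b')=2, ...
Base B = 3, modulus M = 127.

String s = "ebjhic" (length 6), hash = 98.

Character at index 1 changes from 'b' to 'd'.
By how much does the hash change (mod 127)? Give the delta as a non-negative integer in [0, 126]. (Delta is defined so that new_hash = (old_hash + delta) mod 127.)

Delta formula: (val(new) - val(old)) * B^(n-1-k) mod M
  val('d') - val('b') = 4 - 2 = 2
  B^(n-1-k) = 3^4 mod 127 = 81
  Delta = 2 * 81 mod 127 = 35

Answer: 35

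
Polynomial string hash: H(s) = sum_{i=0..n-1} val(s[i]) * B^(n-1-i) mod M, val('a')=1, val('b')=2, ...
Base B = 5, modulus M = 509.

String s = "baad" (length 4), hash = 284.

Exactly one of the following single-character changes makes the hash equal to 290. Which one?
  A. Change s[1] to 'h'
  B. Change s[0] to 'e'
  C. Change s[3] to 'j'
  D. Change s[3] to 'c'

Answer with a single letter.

Answer: C

Derivation:
Option A: s[1]='a'->'h', delta=(8-1)*5^2 mod 509 = 175, hash=284+175 mod 509 = 459
Option B: s[0]='b'->'e', delta=(5-2)*5^3 mod 509 = 375, hash=284+375 mod 509 = 150
Option C: s[3]='d'->'j', delta=(10-4)*5^0 mod 509 = 6, hash=284+6 mod 509 = 290 <-- target
Option D: s[3]='d'->'c', delta=(3-4)*5^0 mod 509 = 508, hash=284+508 mod 509 = 283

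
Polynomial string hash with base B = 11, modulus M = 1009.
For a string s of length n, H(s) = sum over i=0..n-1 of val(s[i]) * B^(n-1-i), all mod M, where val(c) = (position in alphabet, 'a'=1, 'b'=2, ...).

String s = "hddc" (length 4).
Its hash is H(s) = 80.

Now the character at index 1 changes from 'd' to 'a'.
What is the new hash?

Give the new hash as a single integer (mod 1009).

Answer: 726

Derivation:
val('d') = 4, val('a') = 1
Position k = 1, exponent = n-1-k = 2
B^2 mod M = 11^2 mod 1009 = 121
Delta = (1 - 4) * 121 mod 1009 = 646
New hash = (80 + 646) mod 1009 = 726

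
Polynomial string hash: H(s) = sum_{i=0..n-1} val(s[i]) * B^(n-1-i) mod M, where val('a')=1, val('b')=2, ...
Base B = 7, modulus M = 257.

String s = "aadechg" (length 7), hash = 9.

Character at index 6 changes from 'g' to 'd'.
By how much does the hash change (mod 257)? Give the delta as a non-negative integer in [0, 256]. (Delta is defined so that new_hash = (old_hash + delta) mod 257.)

Delta formula: (val(new) - val(old)) * B^(n-1-k) mod M
  val('d') - val('g') = 4 - 7 = -3
  B^(n-1-k) = 7^0 mod 257 = 1
  Delta = -3 * 1 mod 257 = 254

Answer: 254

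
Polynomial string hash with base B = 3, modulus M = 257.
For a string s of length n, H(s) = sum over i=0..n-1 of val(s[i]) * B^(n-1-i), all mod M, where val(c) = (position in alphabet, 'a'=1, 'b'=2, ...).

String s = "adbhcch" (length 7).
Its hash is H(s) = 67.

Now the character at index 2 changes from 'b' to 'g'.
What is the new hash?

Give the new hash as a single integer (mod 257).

Answer: 215

Derivation:
val('b') = 2, val('g') = 7
Position k = 2, exponent = n-1-k = 4
B^4 mod M = 3^4 mod 257 = 81
Delta = (7 - 2) * 81 mod 257 = 148
New hash = (67 + 148) mod 257 = 215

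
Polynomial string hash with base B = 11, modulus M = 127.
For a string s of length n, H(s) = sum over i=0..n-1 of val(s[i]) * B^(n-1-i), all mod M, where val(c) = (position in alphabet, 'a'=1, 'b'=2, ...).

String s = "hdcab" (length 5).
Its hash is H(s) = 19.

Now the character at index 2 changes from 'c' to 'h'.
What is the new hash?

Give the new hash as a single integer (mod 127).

Answer: 116

Derivation:
val('c') = 3, val('h') = 8
Position k = 2, exponent = n-1-k = 2
B^2 mod M = 11^2 mod 127 = 121
Delta = (8 - 3) * 121 mod 127 = 97
New hash = (19 + 97) mod 127 = 116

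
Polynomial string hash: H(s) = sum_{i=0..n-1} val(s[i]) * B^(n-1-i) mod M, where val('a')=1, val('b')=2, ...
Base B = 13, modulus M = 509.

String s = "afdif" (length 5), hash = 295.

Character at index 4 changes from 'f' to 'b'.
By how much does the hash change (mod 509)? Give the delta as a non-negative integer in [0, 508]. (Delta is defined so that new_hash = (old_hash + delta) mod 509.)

Answer: 505

Derivation:
Delta formula: (val(new) - val(old)) * B^(n-1-k) mod M
  val('b') - val('f') = 2 - 6 = -4
  B^(n-1-k) = 13^0 mod 509 = 1
  Delta = -4 * 1 mod 509 = 505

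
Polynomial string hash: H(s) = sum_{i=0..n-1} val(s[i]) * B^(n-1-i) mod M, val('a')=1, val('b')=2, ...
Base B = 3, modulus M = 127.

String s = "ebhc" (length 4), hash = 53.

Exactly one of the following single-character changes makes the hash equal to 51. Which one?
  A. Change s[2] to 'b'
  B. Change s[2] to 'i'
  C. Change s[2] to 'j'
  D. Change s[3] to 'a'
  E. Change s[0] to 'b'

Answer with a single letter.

Answer: D

Derivation:
Option A: s[2]='h'->'b', delta=(2-8)*3^1 mod 127 = 109, hash=53+109 mod 127 = 35
Option B: s[2]='h'->'i', delta=(9-8)*3^1 mod 127 = 3, hash=53+3 mod 127 = 56
Option C: s[2]='h'->'j', delta=(10-8)*3^1 mod 127 = 6, hash=53+6 mod 127 = 59
Option D: s[3]='c'->'a', delta=(1-3)*3^0 mod 127 = 125, hash=53+125 mod 127 = 51 <-- target
Option E: s[0]='e'->'b', delta=(2-5)*3^3 mod 127 = 46, hash=53+46 mod 127 = 99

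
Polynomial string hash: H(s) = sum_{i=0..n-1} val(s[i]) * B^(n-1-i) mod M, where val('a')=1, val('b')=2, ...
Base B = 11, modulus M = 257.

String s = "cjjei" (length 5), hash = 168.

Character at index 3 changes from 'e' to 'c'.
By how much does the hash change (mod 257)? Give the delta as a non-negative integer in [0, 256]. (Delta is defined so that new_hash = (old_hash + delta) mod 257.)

Answer: 235

Derivation:
Delta formula: (val(new) - val(old)) * B^(n-1-k) mod M
  val('c') - val('e') = 3 - 5 = -2
  B^(n-1-k) = 11^1 mod 257 = 11
  Delta = -2 * 11 mod 257 = 235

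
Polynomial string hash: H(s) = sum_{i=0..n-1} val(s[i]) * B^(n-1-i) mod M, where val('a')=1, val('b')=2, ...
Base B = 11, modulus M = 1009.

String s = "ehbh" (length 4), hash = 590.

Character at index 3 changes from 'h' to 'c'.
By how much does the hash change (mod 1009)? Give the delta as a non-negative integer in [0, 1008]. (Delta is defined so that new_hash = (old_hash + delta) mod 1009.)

Delta formula: (val(new) - val(old)) * B^(n-1-k) mod M
  val('c') - val('h') = 3 - 8 = -5
  B^(n-1-k) = 11^0 mod 1009 = 1
  Delta = -5 * 1 mod 1009 = 1004

Answer: 1004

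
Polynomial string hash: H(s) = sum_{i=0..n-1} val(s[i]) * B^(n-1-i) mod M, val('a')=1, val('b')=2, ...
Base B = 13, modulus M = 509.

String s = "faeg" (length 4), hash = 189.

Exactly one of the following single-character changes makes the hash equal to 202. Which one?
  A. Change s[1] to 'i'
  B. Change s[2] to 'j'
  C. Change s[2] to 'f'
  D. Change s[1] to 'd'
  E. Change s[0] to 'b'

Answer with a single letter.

Answer: C

Derivation:
Option A: s[1]='a'->'i', delta=(9-1)*13^2 mod 509 = 334, hash=189+334 mod 509 = 14
Option B: s[2]='e'->'j', delta=(10-5)*13^1 mod 509 = 65, hash=189+65 mod 509 = 254
Option C: s[2]='e'->'f', delta=(6-5)*13^1 mod 509 = 13, hash=189+13 mod 509 = 202 <-- target
Option D: s[1]='a'->'d', delta=(4-1)*13^2 mod 509 = 507, hash=189+507 mod 509 = 187
Option E: s[0]='f'->'b', delta=(2-6)*13^3 mod 509 = 374, hash=189+374 mod 509 = 54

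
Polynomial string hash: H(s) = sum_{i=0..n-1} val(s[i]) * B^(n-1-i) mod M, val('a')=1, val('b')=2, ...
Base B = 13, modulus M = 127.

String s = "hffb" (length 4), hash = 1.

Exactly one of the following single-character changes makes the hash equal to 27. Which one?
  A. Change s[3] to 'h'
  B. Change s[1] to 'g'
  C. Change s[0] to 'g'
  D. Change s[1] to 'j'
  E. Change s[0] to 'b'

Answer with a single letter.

Option A: s[3]='b'->'h', delta=(8-2)*13^0 mod 127 = 6, hash=1+6 mod 127 = 7
Option B: s[1]='f'->'g', delta=(7-6)*13^2 mod 127 = 42, hash=1+42 mod 127 = 43
Option C: s[0]='h'->'g', delta=(7-8)*13^3 mod 127 = 89, hash=1+89 mod 127 = 90
Option D: s[1]='f'->'j', delta=(10-6)*13^2 mod 127 = 41, hash=1+41 mod 127 = 42
Option E: s[0]='h'->'b', delta=(2-8)*13^3 mod 127 = 26, hash=1+26 mod 127 = 27 <-- target

Answer: E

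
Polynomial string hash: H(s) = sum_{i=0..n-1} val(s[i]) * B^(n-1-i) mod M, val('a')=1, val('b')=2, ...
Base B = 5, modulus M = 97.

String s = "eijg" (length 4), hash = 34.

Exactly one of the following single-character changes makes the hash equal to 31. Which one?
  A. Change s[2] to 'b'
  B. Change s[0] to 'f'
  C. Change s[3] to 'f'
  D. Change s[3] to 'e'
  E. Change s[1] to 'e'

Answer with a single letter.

Answer: E

Derivation:
Option A: s[2]='j'->'b', delta=(2-10)*5^1 mod 97 = 57, hash=34+57 mod 97 = 91
Option B: s[0]='e'->'f', delta=(6-5)*5^3 mod 97 = 28, hash=34+28 mod 97 = 62
Option C: s[3]='g'->'f', delta=(6-7)*5^0 mod 97 = 96, hash=34+96 mod 97 = 33
Option D: s[3]='g'->'e', delta=(5-7)*5^0 mod 97 = 95, hash=34+95 mod 97 = 32
Option E: s[1]='i'->'e', delta=(5-9)*5^2 mod 97 = 94, hash=34+94 mod 97 = 31 <-- target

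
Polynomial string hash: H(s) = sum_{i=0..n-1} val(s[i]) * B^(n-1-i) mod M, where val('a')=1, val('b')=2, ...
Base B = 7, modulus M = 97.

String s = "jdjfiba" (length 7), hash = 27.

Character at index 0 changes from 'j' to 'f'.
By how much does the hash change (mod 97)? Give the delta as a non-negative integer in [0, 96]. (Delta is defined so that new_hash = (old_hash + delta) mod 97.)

Delta formula: (val(new) - val(old)) * B^(n-1-k) mod M
  val('f') - val('j') = 6 - 10 = -4
  B^(n-1-k) = 7^6 mod 97 = 85
  Delta = -4 * 85 mod 97 = 48

Answer: 48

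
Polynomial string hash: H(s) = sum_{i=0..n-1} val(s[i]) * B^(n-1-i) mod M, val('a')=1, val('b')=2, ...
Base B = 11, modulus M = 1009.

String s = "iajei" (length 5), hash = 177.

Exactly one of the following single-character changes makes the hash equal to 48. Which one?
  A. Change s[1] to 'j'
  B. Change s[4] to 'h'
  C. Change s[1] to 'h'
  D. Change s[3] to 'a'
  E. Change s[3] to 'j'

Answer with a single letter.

Answer: A

Derivation:
Option A: s[1]='a'->'j', delta=(10-1)*11^3 mod 1009 = 880, hash=177+880 mod 1009 = 48 <-- target
Option B: s[4]='i'->'h', delta=(8-9)*11^0 mod 1009 = 1008, hash=177+1008 mod 1009 = 176
Option C: s[1]='a'->'h', delta=(8-1)*11^3 mod 1009 = 236, hash=177+236 mod 1009 = 413
Option D: s[3]='e'->'a', delta=(1-5)*11^1 mod 1009 = 965, hash=177+965 mod 1009 = 133
Option E: s[3]='e'->'j', delta=(10-5)*11^1 mod 1009 = 55, hash=177+55 mod 1009 = 232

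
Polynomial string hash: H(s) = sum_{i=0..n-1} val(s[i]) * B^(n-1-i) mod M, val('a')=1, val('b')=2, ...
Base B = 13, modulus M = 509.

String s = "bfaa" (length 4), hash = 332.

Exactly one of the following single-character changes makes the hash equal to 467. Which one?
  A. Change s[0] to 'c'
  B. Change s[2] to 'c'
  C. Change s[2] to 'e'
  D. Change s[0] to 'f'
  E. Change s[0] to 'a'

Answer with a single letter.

Answer: D

Derivation:
Option A: s[0]='b'->'c', delta=(3-2)*13^3 mod 509 = 161, hash=332+161 mod 509 = 493
Option B: s[2]='a'->'c', delta=(3-1)*13^1 mod 509 = 26, hash=332+26 mod 509 = 358
Option C: s[2]='a'->'e', delta=(5-1)*13^1 mod 509 = 52, hash=332+52 mod 509 = 384
Option D: s[0]='b'->'f', delta=(6-2)*13^3 mod 509 = 135, hash=332+135 mod 509 = 467 <-- target
Option E: s[0]='b'->'a', delta=(1-2)*13^3 mod 509 = 348, hash=332+348 mod 509 = 171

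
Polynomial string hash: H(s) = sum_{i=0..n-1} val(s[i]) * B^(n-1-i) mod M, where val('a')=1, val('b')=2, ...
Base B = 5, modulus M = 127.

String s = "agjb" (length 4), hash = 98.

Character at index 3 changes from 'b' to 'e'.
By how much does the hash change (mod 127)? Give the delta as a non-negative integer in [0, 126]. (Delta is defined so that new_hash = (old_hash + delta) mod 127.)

Delta formula: (val(new) - val(old)) * B^(n-1-k) mod M
  val('e') - val('b') = 5 - 2 = 3
  B^(n-1-k) = 5^0 mod 127 = 1
  Delta = 3 * 1 mod 127 = 3

Answer: 3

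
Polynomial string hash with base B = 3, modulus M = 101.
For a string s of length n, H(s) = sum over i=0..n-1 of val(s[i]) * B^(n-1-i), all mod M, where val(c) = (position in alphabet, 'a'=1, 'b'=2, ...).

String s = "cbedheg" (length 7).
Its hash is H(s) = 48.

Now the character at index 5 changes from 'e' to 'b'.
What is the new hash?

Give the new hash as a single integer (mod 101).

val('e') = 5, val('b') = 2
Position k = 5, exponent = n-1-k = 1
B^1 mod M = 3^1 mod 101 = 3
Delta = (2 - 5) * 3 mod 101 = 92
New hash = (48 + 92) mod 101 = 39

Answer: 39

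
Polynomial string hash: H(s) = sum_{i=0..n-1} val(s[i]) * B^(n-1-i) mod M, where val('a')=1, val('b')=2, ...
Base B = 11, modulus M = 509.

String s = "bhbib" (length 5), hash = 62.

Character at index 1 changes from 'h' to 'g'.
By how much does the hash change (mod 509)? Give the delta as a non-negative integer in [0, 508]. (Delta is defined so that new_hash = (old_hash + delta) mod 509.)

Answer: 196

Derivation:
Delta formula: (val(new) - val(old)) * B^(n-1-k) mod M
  val('g') - val('h') = 7 - 8 = -1
  B^(n-1-k) = 11^3 mod 509 = 313
  Delta = -1 * 313 mod 509 = 196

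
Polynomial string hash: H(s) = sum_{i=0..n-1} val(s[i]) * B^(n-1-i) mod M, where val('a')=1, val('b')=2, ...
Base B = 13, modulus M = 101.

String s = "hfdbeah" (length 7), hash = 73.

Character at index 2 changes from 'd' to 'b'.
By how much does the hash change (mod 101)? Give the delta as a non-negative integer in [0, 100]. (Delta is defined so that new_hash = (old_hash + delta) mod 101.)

Delta formula: (val(new) - val(old)) * B^(n-1-k) mod M
  val('b') - val('d') = 2 - 4 = -2
  B^(n-1-k) = 13^4 mod 101 = 79
  Delta = -2 * 79 mod 101 = 44

Answer: 44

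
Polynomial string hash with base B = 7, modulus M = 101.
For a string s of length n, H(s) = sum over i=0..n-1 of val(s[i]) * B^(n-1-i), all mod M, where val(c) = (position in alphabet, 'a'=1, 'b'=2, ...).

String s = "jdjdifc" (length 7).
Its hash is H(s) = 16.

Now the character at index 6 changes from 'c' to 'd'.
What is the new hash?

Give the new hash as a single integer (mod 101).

Answer: 17

Derivation:
val('c') = 3, val('d') = 4
Position k = 6, exponent = n-1-k = 0
B^0 mod M = 7^0 mod 101 = 1
Delta = (4 - 3) * 1 mod 101 = 1
New hash = (16 + 1) mod 101 = 17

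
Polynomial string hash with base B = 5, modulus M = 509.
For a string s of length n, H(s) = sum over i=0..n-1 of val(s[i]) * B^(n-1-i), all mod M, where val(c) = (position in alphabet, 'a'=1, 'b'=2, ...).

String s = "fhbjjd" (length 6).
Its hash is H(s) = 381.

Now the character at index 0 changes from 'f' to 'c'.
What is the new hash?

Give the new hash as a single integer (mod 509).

val('f') = 6, val('c') = 3
Position k = 0, exponent = n-1-k = 5
B^5 mod M = 5^5 mod 509 = 71
Delta = (3 - 6) * 71 mod 509 = 296
New hash = (381 + 296) mod 509 = 168

Answer: 168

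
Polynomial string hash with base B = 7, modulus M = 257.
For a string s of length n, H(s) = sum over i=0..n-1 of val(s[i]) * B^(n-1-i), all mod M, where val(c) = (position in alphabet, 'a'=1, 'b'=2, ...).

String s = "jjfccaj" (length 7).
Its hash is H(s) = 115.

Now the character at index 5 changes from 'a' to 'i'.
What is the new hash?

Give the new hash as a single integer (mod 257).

val('a') = 1, val('i') = 9
Position k = 5, exponent = n-1-k = 1
B^1 mod M = 7^1 mod 257 = 7
Delta = (9 - 1) * 7 mod 257 = 56
New hash = (115 + 56) mod 257 = 171

Answer: 171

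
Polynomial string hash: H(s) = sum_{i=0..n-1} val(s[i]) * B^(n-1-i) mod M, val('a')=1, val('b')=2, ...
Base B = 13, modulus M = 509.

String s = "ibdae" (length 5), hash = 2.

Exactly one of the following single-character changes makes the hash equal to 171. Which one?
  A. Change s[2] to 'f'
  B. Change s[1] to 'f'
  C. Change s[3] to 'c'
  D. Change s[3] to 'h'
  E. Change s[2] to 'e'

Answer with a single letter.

Option A: s[2]='d'->'f', delta=(6-4)*13^2 mod 509 = 338, hash=2+338 mod 509 = 340
Option B: s[1]='b'->'f', delta=(6-2)*13^3 mod 509 = 135, hash=2+135 mod 509 = 137
Option C: s[3]='a'->'c', delta=(3-1)*13^1 mod 509 = 26, hash=2+26 mod 509 = 28
Option D: s[3]='a'->'h', delta=(8-1)*13^1 mod 509 = 91, hash=2+91 mod 509 = 93
Option E: s[2]='d'->'e', delta=(5-4)*13^2 mod 509 = 169, hash=2+169 mod 509 = 171 <-- target

Answer: E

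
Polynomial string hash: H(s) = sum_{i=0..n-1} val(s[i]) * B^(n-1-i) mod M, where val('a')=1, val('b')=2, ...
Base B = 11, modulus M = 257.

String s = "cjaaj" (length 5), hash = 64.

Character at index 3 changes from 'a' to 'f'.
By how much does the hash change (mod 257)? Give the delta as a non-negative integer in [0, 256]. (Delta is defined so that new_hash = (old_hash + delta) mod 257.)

Answer: 55

Derivation:
Delta formula: (val(new) - val(old)) * B^(n-1-k) mod M
  val('f') - val('a') = 6 - 1 = 5
  B^(n-1-k) = 11^1 mod 257 = 11
  Delta = 5 * 11 mod 257 = 55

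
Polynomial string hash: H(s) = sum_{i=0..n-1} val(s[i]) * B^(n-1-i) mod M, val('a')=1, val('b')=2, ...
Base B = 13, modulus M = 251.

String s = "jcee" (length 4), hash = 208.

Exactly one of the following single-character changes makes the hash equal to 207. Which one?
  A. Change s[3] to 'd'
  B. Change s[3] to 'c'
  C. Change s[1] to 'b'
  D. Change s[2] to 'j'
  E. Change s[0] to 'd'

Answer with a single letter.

Option A: s[3]='e'->'d', delta=(4-5)*13^0 mod 251 = 250, hash=208+250 mod 251 = 207 <-- target
Option B: s[3]='e'->'c', delta=(3-5)*13^0 mod 251 = 249, hash=208+249 mod 251 = 206
Option C: s[1]='c'->'b', delta=(2-3)*13^2 mod 251 = 82, hash=208+82 mod 251 = 39
Option D: s[2]='e'->'j', delta=(10-5)*13^1 mod 251 = 65, hash=208+65 mod 251 = 22
Option E: s[0]='j'->'d', delta=(4-10)*13^3 mod 251 = 121, hash=208+121 mod 251 = 78

Answer: A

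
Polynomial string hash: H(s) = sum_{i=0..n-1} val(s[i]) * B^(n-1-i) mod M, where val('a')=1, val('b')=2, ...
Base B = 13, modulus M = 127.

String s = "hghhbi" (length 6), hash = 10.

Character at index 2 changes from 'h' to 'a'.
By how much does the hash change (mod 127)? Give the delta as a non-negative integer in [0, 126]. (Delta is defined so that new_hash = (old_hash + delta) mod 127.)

Answer: 115

Derivation:
Delta formula: (val(new) - val(old)) * B^(n-1-k) mod M
  val('a') - val('h') = 1 - 8 = -7
  B^(n-1-k) = 13^3 mod 127 = 38
  Delta = -7 * 38 mod 127 = 115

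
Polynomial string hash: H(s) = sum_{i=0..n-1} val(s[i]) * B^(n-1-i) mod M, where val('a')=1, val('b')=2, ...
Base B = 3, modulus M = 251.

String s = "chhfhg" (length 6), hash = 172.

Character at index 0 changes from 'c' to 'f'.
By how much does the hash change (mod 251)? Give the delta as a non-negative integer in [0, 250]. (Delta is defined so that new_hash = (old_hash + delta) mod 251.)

Answer: 227

Derivation:
Delta formula: (val(new) - val(old)) * B^(n-1-k) mod M
  val('f') - val('c') = 6 - 3 = 3
  B^(n-1-k) = 3^5 mod 251 = 243
  Delta = 3 * 243 mod 251 = 227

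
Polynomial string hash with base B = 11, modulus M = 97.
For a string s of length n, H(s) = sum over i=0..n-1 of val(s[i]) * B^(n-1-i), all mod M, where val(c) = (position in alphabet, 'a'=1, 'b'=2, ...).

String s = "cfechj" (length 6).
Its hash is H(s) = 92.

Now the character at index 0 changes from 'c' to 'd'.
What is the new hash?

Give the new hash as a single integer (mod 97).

Answer: 26

Derivation:
val('c') = 3, val('d') = 4
Position k = 0, exponent = n-1-k = 5
B^5 mod M = 11^5 mod 97 = 31
Delta = (4 - 3) * 31 mod 97 = 31
New hash = (92 + 31) mod 97 = 26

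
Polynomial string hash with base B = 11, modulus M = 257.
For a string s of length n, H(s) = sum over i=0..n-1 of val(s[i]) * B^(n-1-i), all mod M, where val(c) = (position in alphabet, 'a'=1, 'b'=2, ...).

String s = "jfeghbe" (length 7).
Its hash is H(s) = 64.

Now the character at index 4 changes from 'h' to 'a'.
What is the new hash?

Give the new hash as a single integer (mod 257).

Answer: 245

Derivation:
val('h') = 8, val('a') = 1
Position k = 4, exponent = n-1-k = 2
B^2 mod M = 11^2 mod 257 = 121
Delta = (1 - 8) * 121 mod 257 = 181
New hash = (64 + 181) mod 257 = 245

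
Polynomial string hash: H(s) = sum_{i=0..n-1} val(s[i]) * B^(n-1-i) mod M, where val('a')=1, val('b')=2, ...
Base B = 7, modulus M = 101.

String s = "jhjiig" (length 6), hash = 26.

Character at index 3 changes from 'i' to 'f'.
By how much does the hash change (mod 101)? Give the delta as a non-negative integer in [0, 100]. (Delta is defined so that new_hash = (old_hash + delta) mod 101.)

Answer: 55

Derivation:
Delta formula: (val(new) - val(old)) * B^(n-1-k) mod M
  val('f') - val('i') = 6 - 9 = -3
  B^(n-1-k) = 7^2 mod 101 = 49
  Delta = -3 * 49 mod 101 = 55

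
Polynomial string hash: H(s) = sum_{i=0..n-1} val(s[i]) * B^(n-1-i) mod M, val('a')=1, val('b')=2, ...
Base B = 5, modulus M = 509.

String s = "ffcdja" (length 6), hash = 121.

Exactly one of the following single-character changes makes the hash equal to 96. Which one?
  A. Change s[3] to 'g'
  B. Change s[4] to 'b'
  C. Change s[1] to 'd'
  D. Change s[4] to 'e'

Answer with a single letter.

Answer: D

Derivation:
Option A: s[3]='d'->'g', delta=(7-4)*5^2 mod 509 = 75, hash=121+75 mod 509 = 196
Option B: s[4]='j'->'b', delta=(2-10)*5^1 mod 509 = 469, hash=121+469 mod 509 = 81
Option C: s[1]='f'->'d', delta=(4-6)*5^4 mod 509 = 277, hash=121+277 mod 509 = 398
Option D: s[4]='j'->'e', delta=(5-10)*5^1 mod 509 = 484, hash=121+484 mod 509 = 96 <-- target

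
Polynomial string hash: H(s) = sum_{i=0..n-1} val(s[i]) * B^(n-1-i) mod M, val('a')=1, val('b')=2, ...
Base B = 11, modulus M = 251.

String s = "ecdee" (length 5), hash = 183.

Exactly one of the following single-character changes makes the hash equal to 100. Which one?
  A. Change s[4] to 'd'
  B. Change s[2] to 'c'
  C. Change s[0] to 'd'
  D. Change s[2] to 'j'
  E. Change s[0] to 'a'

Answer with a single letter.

Answer: C

Derivation:
Option A: s[4]='e'->'d', delta=(4-5)*11^0 mod 251 = 250, hash=183+250 mod 251 = 182
Option B: s[2]='d'->'c', delta=(3-4)*11^2 mod 251 = 130, hash=183+130 mod 251 = 62
Option C: s[0]='e'->'d', delta=(4-5)*11^4 mod 251 = 168, hash=183+168 mod 251 = 100 <-- target
Option D: s[2]='d'->'j', delta=(10-4)*11^2 mod 251 = 224, hash=183+224 mod 251 = 156
Option E: s[0]='e'->'a', delta=(1-5)*11^4 mod 251 = 170, hash=183+170 mod 251 = 102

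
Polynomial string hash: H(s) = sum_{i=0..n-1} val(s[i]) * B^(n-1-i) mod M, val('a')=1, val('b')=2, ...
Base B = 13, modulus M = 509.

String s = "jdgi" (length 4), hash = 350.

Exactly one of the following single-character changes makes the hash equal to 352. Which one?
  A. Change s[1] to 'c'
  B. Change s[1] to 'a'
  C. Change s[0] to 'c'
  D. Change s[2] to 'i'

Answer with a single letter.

Option A: s[1]='d'->'c', delta=(3-4)*13^2 mod 509 = 340, hash=350+340 mod 509 = 181
Option B: s[1]='d'->'a', delta=(1-4)*13^2 mod 509 = 2, hash=350+2 mod 509 = 352 <-- target
Option C: s[0]='j'->'c', delta=(3-10)*13^3 mod 509 = 400, hash=350+400 mod 509 = 241
Option D: s[2]='g'->'i', delta=(9-7)*13^1 mod 509 = 26, hash=350+26 mod 509 = 376

Answer: B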